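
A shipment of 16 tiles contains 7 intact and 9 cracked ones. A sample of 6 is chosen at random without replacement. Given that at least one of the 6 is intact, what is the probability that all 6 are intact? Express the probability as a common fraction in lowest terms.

Work in counts. Selections with at least one intact: C(16,6) − C(9,6) = 8008 − 84 = 7924.
Of those, selections where all 6 are intact: C(7,6) = 7.
Conditional probability = 7/7924 = 1/1132.

1/1132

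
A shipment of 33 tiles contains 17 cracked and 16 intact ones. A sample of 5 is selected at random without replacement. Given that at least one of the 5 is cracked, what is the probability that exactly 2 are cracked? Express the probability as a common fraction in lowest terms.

560/1713

Work in counts. Selections with at least one cracked: C(33,5) − C(16,5) = 237336 − 4368 = 232968.
Of those, selections where exactly 2 are cracked: C(17,2)·C(16,3) = 136·560 = 76160.
Conditional probability = 76160/232968 = 560/1713.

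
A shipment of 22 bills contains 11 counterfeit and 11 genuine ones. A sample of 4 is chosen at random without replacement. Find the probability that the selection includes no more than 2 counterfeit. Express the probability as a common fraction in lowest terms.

Total selections: C(22,4) = 7315.
Count the complement (more than 2 counterfeit): C(11,3)·C(11,1) + C(11,4)·C(11,0) = 1815 + 330 = 2145.
Probability = 1 − 2145/7315 = 5170/7315 = 94/133.

94/133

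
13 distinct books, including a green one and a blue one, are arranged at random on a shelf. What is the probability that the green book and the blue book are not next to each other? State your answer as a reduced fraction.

11/13

There are 13! = 6227020800 arrangements.
Arrangements with the green book and the blue book adjacent: 2·12! = 958003200.
So not adjacent: 6227020800 − 958003200 = 5269017600, probability 5269017600/6227020800 = 11/13.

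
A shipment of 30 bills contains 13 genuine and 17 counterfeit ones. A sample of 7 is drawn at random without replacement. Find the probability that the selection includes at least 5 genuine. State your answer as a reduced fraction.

Total selections: C(30,7) = 2035800.
Favorable selections (at least 5 genuine): C(13,5)·C(17,2) + C(13,6)·C(17,1) + C(13,7)·C(17,0) = 175032 + 29172 + 1716 = 205920.
Probability = 205920/2035800 = 44/435.

44/435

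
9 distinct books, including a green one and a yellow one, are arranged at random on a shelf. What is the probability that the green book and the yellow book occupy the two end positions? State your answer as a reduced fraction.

1/36

There are 9! = 362880 arrangements.
Place the green book and the yellow book at the ends in 2 ways, arrange the remaining 7 in 7! = 5040 ways: 2·5040 = 10080.
Probability = 10080/362880 = 1/36.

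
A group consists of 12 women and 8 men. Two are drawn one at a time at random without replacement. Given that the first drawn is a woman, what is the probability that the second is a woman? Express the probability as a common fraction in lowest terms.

After removing one woman, 19 remain: 11 women and 8 men.
So the probability the next is a woman is 11/19.

11/19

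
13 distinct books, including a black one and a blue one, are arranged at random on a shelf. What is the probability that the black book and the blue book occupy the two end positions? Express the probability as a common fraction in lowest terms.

1/78

There are 13! = 6227020800 arrangements.
Place the black book and the blue book at the ends in 2 ways, arrange the remaining 11 in 11! = 39916800 ways: 2·39916800 = 79833600.
Probability = 79833600/6227020800 = 1/78.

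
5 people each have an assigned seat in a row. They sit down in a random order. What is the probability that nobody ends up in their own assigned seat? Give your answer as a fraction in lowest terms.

There are 5! = 120 seatings.
By inclusion-exclusion, seatings with no fixed points: C(5,0)·5! − C(5,1)·4! + C(5,2)·3! − C(5,3)·2! + C(5,4)·1! − C(5,5)·0! = 44.
Probability = 44/120 = 11/30.

11/30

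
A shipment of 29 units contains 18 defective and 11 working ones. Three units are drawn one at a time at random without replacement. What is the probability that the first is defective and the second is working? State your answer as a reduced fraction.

99/406

Multiply the conditional probabilities at each draw: 18/29 · 11/28 = 198/812 = 99/406.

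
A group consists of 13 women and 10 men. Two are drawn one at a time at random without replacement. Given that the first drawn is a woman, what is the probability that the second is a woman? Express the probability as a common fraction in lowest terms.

6/11

After removing one woman, 22 remain: 12 women and 10 men.
So the probability the next is a woman is 12/22 = 6/11.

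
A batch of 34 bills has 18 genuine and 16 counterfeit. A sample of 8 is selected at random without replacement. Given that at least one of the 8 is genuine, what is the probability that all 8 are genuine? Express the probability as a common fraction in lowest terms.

221/91633

Work in counts. Selections with at least one genuine: C(34,8) − C(16,8) = 18156204 − 12870 = 18143334.
Of those, selections where all 8 are genuine: C(18,8) = 43758.
Conditional probability = 43758/18143334 = 221/91633.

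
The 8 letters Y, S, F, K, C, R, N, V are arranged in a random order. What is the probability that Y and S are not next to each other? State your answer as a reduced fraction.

There are 8! = 40320 arrangements.
Arrangements with Y and S adjacent: 2·7! = 10080.
So not adjacent: 40320 − 10080 = 30240, probability 30240/40320 = 3/4.

3/4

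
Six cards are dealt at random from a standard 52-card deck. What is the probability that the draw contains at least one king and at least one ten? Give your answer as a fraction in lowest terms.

718637/5089630

There are C(52,6) = 20358520 possible draws.
By inclusion-exclusion on the complements, draws missing all kings or all tens: C(48,6) + C(48,6) − C(44,6) = 12271512 + 12271512 − 7059052 = 17483972.
So draws with at least one of each: 20358520 − 17483972 = 2874548, probability 2874548/20358520 = 718637/5089630.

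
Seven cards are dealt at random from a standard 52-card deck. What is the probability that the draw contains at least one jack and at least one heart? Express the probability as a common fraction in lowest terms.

There are C(52,7) = 133784560 possible draws.
By inclusion-exclusion on the complements, draws missing all jacks or all hearts: C(48,7) + C(39,7) − C(36,7) = 73629072 + 15380937 − 8347680 = 80662329.
So draws with at least one of each: 133784560 − 80662329 = 53122231, probability 53122231/133784560.

53122231/133784560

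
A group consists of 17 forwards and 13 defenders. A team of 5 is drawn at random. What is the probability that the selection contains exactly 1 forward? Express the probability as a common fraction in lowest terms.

935/10962

Total number of selections: C(30,5) = 142506.
Selections with exactly 1 forward: choose 1 of the 17 forwards and 4 of the 13 defenders, C(17,1)·C(13,4) = 17·715 = 12155.
Probability = 12155/142506 = 935/10962.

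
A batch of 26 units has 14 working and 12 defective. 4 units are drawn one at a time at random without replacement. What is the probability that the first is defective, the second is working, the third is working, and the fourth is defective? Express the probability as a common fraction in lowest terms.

77/1150

Multiply the conditional probabilities at each draw: 12/26 · 14/25 · 13/24 · 11/23 = 24024/358800 = 77/1150.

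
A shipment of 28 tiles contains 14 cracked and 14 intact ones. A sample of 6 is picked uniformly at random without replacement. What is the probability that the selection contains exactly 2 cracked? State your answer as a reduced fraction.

The sample space is all 6-subsets of the 28: C(28,6) = 376740.
Selections with exactly 2 cracked: choose 2 of the 14 cracked and 4 of the 14 intact, C(14,2)·C(14,4) = 91·1001 = 91091.
Probability = 91091/376740 = 1001/4140.

1001/4140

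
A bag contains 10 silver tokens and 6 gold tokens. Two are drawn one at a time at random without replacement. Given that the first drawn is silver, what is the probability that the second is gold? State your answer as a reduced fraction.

After removing one silver, 15 remain: 9 silver and 6 gold.
So the probability the next is gold is 6/15 = 2/5.

2/5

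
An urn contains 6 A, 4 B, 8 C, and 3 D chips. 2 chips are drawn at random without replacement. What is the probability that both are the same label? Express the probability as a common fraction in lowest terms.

There are C(21,2) = 210 ways to draw 2 chips.
All same label: C(6,2) + C(4,2) + C(8,2) + C(3,2) = 15 + 6 + 28 + 3 = 52.
Probability = 52/210 = 26/105.

26/105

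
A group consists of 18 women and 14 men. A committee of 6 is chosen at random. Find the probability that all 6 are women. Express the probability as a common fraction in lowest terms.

221/10788

There are C(32,6) = 906192 possible selections.
Selections with all women: C(18,6) = 18564.
Probability = 18564/906192 = 221/10788.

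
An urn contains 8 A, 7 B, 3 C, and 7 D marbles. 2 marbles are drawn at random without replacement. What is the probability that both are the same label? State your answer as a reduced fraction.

There are C(25,2) = 300 ways to draw 2 marbles.
All same label: C(8,2) + C(7,2) + C(3,2) + C(7,2) = 28 + 21 + 3 + 21 = 73.
Probability = 73/300.

73/300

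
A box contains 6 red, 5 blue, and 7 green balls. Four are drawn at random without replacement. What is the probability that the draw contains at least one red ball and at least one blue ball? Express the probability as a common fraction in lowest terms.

There are C(18,4) = 3060 possible draws.
By inclusion-exclusion on the complements, draws missing all red or all blue: C(12,4) + C(13,4) − C(7,4) = 495 + 715 − 35 = 1175.
So draws with at least one of each: 3060 − 1175 = 1885, probability 1885/3060 = 377/612.

377/612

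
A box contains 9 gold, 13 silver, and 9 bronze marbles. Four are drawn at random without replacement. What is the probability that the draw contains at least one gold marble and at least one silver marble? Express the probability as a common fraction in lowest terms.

There are C(31,4) = 31465 possible draws.
By inclusion-exclusion on the complements, draws missing all gold or all silver: C(22,4) + C(18,4) − C(9,4) = 7315 + 3060 − 126 = 10249.
So draws with at least one of each: 31465 − 10249 = 21216, probability 21216/31465.

21216/31465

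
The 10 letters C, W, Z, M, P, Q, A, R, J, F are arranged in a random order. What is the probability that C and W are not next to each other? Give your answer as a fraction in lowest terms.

4/5

There are 10! = 3628800 arrangements.
Arrangements with C and W adjacent: 2·9! = 725760.
So not adjacent: 3628800 − 725760 = 2903040, probability 2903040/3628800 = 4/5.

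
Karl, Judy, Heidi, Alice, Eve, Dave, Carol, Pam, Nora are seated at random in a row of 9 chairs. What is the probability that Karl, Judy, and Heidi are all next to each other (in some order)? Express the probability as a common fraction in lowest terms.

1/12

There are 9! = 362880 arrangements.
Treat the three as one block: 7! placements × 3! orders within the block = 5040·6 = 30240.
Probability = 30240/362880 = 1/12.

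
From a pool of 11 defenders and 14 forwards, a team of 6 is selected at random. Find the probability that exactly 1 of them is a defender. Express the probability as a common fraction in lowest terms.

Total number of selections: C(25,6) = 177100.
Selections with exactly 1 defender: choose 1 of the 11 defenders and 5 of the 14 forwards, C(11,1)·C(14,5) = 11·2002 = 22022.
Probability = 22022/177100 = 143/1150.

143/1150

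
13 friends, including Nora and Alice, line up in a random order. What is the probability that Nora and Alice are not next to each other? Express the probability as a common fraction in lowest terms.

11/13

There are 13! = 6227020800 arrangements.
Arrangements with Nora and Alice adjacent: 2·12! = 958003200.
So not adjacent: 6227020800 − 958003200 = 5269017600, probability 5269017600/6227020800 = 11/13.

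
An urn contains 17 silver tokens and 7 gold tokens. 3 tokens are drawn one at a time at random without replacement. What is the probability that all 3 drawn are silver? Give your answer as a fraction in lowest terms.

Multiply the conditional probabilities at each draw: 17/24 · 16/23 · 15/22 = 4080/12144 = 85/253.

85/253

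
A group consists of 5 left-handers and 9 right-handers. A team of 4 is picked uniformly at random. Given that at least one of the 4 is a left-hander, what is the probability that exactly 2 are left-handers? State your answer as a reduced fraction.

72/175

Work in counts. Selections with at least one left-hander: C(14,4) − C(9,4) = 1001 − 126 = 875.
Of those, selections where exactly 2 are left-handers: C(5,2)·C(9,2) = 10·36 = 360.
Conditional probability = 360/875 = 72/175.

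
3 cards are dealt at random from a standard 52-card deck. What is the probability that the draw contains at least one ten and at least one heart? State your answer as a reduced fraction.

There are C(52,3) = 22100 possible draws.
By inclusion-exclusion on the complements, draws missing all tens or all hearts: C(48,3) + C(39,3) − C(36,3) = 17296 + 9139 − 7140 = 19295.
So draws with at least one of each: 22100 − 19295 = 2805, probability 2805/22100 = 33/260.

33/260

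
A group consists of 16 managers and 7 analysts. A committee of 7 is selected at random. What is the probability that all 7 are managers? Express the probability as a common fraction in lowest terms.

1040/22287

There are C(23,7) = 245157 possible selections.
Selections with all managers: C(16,7) = 11440.
Probability = 11440/245157 = 1040/22287.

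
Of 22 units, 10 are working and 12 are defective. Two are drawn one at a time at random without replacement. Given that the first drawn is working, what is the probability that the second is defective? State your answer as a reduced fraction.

4/7

After removing one working, 21 remain: 9 working and 12 defective.
So the probability the next is defective is 12/21 = 4/7.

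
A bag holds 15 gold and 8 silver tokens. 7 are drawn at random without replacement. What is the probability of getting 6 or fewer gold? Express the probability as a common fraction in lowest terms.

7234/7429

Total selections: C(23,7) = 245157.
The complement is exactly 7 gold: C(15,7)·C(8,0) = 6435.
Probability = 1 − 6435/245157 = 238722/245157 = 7234/7429.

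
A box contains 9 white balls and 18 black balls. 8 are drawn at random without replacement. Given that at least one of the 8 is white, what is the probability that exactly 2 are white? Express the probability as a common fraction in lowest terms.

Work in counts. Selections with at least one white: C(27,8) − C(18,8) = 2220075 − 43758 = 2176317.
Of those, selections where exactly 2 are white: C(9,2)·C(18,6) = 36·18564 = 668304.
Conditional probability = 668304/2176317 = 5712/18601.

5712/18601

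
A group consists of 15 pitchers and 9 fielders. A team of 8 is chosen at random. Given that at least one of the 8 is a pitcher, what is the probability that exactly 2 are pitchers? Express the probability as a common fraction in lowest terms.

Work in counts. Selections with at least one pitcher: C(24,8) − C(9,8) = 735471 − 9 = 735462.
Of those, selections where exactly 2 are pitchers: C(15,2)·C(9,6) = 105·84 = 8820.
Conditional probability = 8820/735462 = 70/5837.

70/5837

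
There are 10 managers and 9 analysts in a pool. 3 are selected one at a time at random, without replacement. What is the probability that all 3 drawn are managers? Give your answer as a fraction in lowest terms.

40/323

Multiply the conditional probabilities at each draw: 10/19 · 9/18 · 8/17 = 720/5814 = 40/323.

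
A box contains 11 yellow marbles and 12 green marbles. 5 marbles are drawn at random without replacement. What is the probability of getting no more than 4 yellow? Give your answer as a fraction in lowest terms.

431/437

There are C(23,5) = 33649 ways to choose the 5.
The complement is exactly 5 yellow: C(11,5)·C(12,0) = 462.
Probability = 1 − 462/33649 = 33187/33649 = 431/437.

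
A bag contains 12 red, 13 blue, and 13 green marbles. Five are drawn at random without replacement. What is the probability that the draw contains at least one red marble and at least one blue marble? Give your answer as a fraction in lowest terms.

There are C(38,5) = 501942 possible draws.
By inclusion-exclusion on the complements, draws missing all red or all blue: C(26,5) + C(25,5) − C(13,5) = 65780 + 53130 − 1287 = 117623.
So draws with at least one of each: 501942 − 117623 = 384319, probability 384319/501942 = 611/798.

611/798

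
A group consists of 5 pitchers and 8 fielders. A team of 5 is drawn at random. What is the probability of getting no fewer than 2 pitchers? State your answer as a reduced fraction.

881/1287

There are C(13,5) = 1287 ways to choose the 5.
Favorable selections (no fewer than 2 pitchers): C(5,2)·C(8,3) + C(5,3)·C(8,2) + C(5,4)·C(8,1) + C(5,5)·C(8,0) = 560 + 280 + 40 + 1 = 881.
Probability = 881/1287.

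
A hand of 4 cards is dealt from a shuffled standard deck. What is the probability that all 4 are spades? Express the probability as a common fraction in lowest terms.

11/4165

There are C(52,4) = 270725 possible 4-card hands.
Hands that are all spades: C(13,4) = 715.
Probability = 715/270725 = 11/4165.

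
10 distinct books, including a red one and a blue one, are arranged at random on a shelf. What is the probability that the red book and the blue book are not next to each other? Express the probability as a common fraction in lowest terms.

There are 10! = 3628800 arrangements.
Arrangements with the red book and the blue book adjacent: 2·9! = 725760.
So not adjacent: 3628800 − 725760 = 2903040, probability 2903040/3628800 = 4/5.

4/5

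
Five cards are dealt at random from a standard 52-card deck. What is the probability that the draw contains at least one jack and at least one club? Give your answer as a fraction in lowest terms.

There are C(52,5) = 2598960 possible draws.
By inclusion-exclusion on the complements, draws missing all jacks or all clubs: C(48,5) + C(39,5) − C(36,5) = 1712304 + 575757 − 376992 = 1911069.
So draws with at least one of each: 2598960 − 1911069 = 687891, probability 687891/2598960 = 229297/866320.

229297/866320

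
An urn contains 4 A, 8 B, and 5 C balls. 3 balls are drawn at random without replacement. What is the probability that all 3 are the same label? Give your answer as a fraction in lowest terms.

7/68

There are C(17,3) = 680 ways to draw 3 balls.
All same label: C(4,3) + C(8,3) + C(5,3) = 4 + 56 + 10 = 70.
Probability = 70/680 = 7/68.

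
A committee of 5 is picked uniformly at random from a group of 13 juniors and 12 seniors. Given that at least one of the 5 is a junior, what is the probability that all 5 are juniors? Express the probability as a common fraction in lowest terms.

Work in counts. Selections with at least one junior: C(25,5) − C(12,5) = 53130 − 792 = 52338.
Of those, selections where all 5 are juniors: C(13,5) = 1287.
Conditional probability = 1287/52338 = 3/122.

3/122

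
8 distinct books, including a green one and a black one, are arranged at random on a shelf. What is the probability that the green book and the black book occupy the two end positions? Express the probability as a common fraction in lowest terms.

1/28

There are 8! = 40320 arrangements.
Place the green book and the black book at the ends in 2 ways, arrange the remaining 6 in 6! = 720 ways: 2·720 = 1440.
Probability = 1440/40320 = 1/28.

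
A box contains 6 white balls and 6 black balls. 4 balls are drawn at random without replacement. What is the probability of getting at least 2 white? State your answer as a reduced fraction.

8/11

Total selections: C(12,4) = 495.
Favorable selections (at least 2 white): C(6,2)·C(6,2) + C(6,3)·C(6,1) + C(6,4)·C(6,0) = 225 + 120 + 15 = 360.
Probability = 360/495 = 8/11.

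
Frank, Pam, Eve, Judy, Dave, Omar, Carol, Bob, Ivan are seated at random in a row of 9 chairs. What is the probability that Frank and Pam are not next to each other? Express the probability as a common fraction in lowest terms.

There are 9! = 362880 arrangements.
Arrangements with Frank and Pam adjacent: 2·8! = 80640.
So not adjacent: 362880 − 80640 = 282240, probability 282240/362880 = 7/9.

7/9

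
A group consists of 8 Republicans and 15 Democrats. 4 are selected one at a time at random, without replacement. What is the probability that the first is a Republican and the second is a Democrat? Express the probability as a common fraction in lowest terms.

60/253

Multiply the conditional probabilities at each draw: 8/23 · 15/22 = 120/506 = 60/253.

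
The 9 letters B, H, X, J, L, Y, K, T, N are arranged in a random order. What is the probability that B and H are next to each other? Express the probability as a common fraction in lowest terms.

There are 9! = 362880 arrangements.
Treat B and H as a block: 8! arrangements of the blocks × 2 orders within the block = 2·40320 = 80640.
Probability = 80640/362880 = 2/9.

2/9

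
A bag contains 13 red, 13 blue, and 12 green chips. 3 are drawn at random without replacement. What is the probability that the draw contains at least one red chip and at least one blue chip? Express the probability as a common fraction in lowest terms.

There are C(38,3) = 8436 possible draws.
By inclusion-exclusion on the complements, draws missing all red or all blue: C(25,3) + C(25,3) − C(12,3) = 2300 + 2300 − 220 = 4380.
So draws with at least one of each: 8436 − 4380 = 4056, probability 4056/8436 = 338/703.

338/703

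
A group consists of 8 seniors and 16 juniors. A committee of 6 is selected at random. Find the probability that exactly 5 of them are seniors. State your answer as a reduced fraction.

The sample space is all 6-subsets of the 24: C(24,6) = 134596.
Selections with exactly 5 seniors: choose 5 of the 8 seniors and 1 of the 16 juniors, C(8,5)·C(16,1) = 56·16 = 896.
Probability = 896/134596 = 32/4807.

32/4807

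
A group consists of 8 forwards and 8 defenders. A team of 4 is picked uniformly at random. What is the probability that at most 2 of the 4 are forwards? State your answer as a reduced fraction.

93/130

There are C(16,4) = 1820 ways to choose the 4.
Count the complement (more than 2 forwards): C(8,3)·C(8,1) + C(8,4)·C(8,0) = 448 + 70 = 518.
Probability = 1 − 518/1820 = 1302/1820 = 93/130.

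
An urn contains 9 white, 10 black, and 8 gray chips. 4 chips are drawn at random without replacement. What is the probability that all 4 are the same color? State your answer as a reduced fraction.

There are C(27,4) = 17550 ways to draw 4 chips.
All same color: C(9,4) + C(10,4) + C(8,4) = 126 + 210 + 70 = 406.
Probability = 406/17550 = 203/8775.

203/8775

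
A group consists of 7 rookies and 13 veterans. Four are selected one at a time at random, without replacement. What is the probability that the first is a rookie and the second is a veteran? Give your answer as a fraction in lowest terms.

Multiply the conditional probabilities at each draw: 7/20 · 13/19 = 91/380.

91/380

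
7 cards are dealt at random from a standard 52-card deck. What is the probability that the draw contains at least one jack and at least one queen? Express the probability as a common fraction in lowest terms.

There are C(52,7) = 133784560 possible draws.
By inclusion-exclusion on the complements, draws missing all jacks or all queens: C(48,7) + C(48,7) − C(44,7) = 73629072 + 73629072 − 38320568 = 108937576.
So draws with at least one of each: 133784560 − 108937576 = 24846984, probability 24846984/133784560 = 3105873/16723070.

3105873/16723070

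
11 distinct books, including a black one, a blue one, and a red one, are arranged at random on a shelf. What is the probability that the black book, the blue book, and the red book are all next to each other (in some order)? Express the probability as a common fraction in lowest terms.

There are 11! = 39916800 arrangements.
Treat the three as one block: 9! placements × 3! orders within the block = 362880·6 = 2177280.
Probability = 2177280/39916800 = 3/55.

3/55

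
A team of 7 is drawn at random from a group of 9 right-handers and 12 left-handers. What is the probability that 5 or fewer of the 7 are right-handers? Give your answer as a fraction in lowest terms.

There are C(21,7) = 116280 ways to choose the 7.
Count the complement (more than 5 right-handers): C(9,6)·C(12,1) + C(9,7)·C(12,0) = 1008 + 36 = 1044.
Probability = 1 − 1044/116280 = 115236/116280 = 3201/3230.

3201/3230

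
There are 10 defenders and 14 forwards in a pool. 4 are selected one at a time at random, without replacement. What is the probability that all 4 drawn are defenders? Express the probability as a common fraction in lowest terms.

5/253

Multiply the conditional probabilities at each draw: 10/24 · 9/23 · 8/22 · 7/21 = 5040/255024 = 5/253.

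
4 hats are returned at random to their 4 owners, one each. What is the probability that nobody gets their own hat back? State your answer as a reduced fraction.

3/8

There are 4! = 24 assignments.
By inclusion-exclusion, assignments with no fixed points: C(4,0)·4! − C(4,1)·3! + C(4,2)·2! − C(4,3)·1! + C(4,4)·0! = 9.
Probability = 9/24 = 3/8.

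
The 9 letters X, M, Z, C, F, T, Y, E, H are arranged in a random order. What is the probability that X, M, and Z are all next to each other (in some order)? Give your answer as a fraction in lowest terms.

There are 9! = 362880 arrangements.
Treat the three as one block: 7! placements × 3! orders within the block = 5040·6 = 30240.
Probability = 30240/362880 = 1/12.

1/12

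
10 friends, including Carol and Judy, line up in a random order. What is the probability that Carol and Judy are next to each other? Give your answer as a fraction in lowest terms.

1/5

There are 10! = 3628800 arrangements.
Treat Carol and Judy as a block: 9! arrangements of the blocks × 2 orders within the block = 2·362880 = 725760.
Probability = 725760/3628800 = 1/5.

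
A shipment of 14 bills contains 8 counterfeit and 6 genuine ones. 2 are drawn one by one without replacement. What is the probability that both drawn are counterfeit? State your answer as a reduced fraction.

Multiply the conditional probabilities at each draw: 8/14 · 7/13 = 56/182 = 4/13.

4/13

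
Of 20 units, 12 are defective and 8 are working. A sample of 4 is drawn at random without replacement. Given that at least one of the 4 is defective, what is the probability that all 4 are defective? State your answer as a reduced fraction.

Work in counts. Selections with at least one defective: C(20,4) − C(8,4) = 4845 − 70 = 4775.
Of those, selections where all 4 are defective: C(12,4) = 495.
Conditional probability = 495/4775 = 99/955.

99/955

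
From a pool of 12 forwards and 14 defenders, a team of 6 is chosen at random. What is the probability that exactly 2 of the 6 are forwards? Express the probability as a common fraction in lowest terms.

Total number of selections: C(26,6) = 230230.
Selections with exactly 2 forwards: choose 2 of the 12 forwards and 4 of the 14 defenders, C(12,2)·C(14,4) = 66·1001 = 66066.
Probability = 66066/230230 = 33/115.

33/115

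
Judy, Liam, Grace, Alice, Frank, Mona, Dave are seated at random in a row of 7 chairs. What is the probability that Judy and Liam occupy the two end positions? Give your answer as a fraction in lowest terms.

There are 7! = 5040 arrangements.
Place Judy and Liam at the ends in 2 ways, arrange the remaining 5 in 5! = 120 ways: 2·120 = 240.
Probability = 240/5040 = 1/21.

1/21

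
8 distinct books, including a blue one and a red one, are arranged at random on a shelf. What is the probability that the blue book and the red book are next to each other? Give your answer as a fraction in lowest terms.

1/4

There are 8! = 40320 arrangements.
Treat the blue book and the red book as a block: 7! arrangements of the blocks × 2 orders within the block = 2·5040 = 10080.
Probability = 10080/40320 = 1/4.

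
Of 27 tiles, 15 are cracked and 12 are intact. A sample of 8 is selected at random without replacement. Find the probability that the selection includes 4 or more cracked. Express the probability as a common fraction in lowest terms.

There are C(27,8) = 2220075 ways to choose the 8.
Count the complement (fewer than 4 cracked): C(15,0)·C(12,8) + C(15,1)·C(12,7) + C(15,2)·C(12,6) + C(15,3)·C(12,5) = 495 + 11880 + 97020 + 360360 = 469755.
Probability = 1 − 469755/2220075 = 1750320/2220075 = 272/345.

272/345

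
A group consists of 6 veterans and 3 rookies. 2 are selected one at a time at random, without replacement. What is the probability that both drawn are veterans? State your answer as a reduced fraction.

Multiply the conditional probabilities at each draw: 6/9 · 5/8 = 30/72 = 5/12.

5/12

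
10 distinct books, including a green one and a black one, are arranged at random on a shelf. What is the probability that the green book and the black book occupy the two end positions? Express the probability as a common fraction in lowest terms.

1/45

There are 10! = 3628800 arrangements.
Place the green book and the black book at the ends in 2 ways, arrange the remaining 8 in 8! = 40320 ways: 2·40320 = 80640.
Probability = 80640/3628800 = 1/45.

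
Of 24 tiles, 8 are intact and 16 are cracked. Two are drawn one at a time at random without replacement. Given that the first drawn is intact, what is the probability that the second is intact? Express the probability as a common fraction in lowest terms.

7/23

After removing one intact, 23 remain: 7 intact and 16 cracked.
So the probability the next is intact is 7/23.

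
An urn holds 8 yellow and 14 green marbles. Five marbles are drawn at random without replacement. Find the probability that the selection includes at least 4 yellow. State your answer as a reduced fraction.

Total selections: C(22,5) = 26334.
Favorable selections (at least 4 yellow): C(8,4)·C(14,1) + C(8,5)·C(14,0) = 980 + 56 = 1036.
Probability = 1036/26334 = 74/1881.

74/1881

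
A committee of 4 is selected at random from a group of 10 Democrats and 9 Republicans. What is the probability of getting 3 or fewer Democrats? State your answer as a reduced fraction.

611/646

Total selections: C(19,4) = 3876.
The complement is exactly 4 Democrats: C(10,4)·C(9,0) = 210.
Probability = 1 − 210/3876 = 3666/3876 = 611/646.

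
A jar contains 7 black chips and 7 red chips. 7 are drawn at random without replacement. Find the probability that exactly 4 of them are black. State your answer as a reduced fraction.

There are C(14,7) = 3432 ways to choose 7 from 14.
Selections with exactly 4 black: choose 4 of the 7 black and 3 of the 7 red, C(7,4)·C(7,3) = 35·35 = 1225.
Probability = 1225/3432.

1225/3432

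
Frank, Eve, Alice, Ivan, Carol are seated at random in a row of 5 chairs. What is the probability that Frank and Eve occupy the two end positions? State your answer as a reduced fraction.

There are 5! = 120 arrangements.
Place Frank and Eve at the ends in 2 ways, arrange the remaining 3 in 3! = 6 ways: 2·6 = 12.
Probability = 12/120 = 1/10.

1/10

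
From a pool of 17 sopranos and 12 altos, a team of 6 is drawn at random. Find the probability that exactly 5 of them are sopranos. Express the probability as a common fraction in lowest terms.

There are C(29,6) = 475020 ways to choose 6 from 29.
Selections with exactly 5 sopranos: choose 5 of the 17 sopranos and 1 of the 12 altos, C(17,5)·C(12,1) = 6188·12 = 74256.
Probability = 74256/475020 = 68/435.

68/435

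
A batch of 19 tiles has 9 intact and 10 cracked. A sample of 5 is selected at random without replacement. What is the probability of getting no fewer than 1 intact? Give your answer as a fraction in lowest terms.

Total selections: C(19,5) = 11628.
The complement is all 5 are cracked: C(10,5) = 252.
Probability = 1 − 252/11628 = 11376/11628 = 316/323.

316/323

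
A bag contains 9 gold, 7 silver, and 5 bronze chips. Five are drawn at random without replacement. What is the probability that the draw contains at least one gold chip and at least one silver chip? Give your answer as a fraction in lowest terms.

There are C(21,5) = 20349 possible draws.
By inclusion-exclusion on the complements, draws missing all gold or all silver: C(12,5) + C(14,5) − C(5,5) = 792 + 2002 − 1 = 2793.
So draws with at least one of each: 20349 − 2793 = 17556, probability 17556/20349 = 44/51.

44/51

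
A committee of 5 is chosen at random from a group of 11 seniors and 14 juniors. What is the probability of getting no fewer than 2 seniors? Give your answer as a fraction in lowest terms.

521/690

There are C(25,5) = 53130 ways to choose the 5.
Count the complement (fewer than 2 seniors): C(11,0)·C(14,5) + C(11,1)·C(14,4) = 2002 + 11011 = 13013.
Probability = 1 − 13013/53130 = 40117/53130 = 521/690.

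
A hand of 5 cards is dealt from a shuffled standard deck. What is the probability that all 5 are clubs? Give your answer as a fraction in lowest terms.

33/66640

There are C(52,5) = 2598960 possible 5-card hands.
Hands that are all clubs: C(13,5) = 1287.
Probability = 1287/2598960 = 33/66640.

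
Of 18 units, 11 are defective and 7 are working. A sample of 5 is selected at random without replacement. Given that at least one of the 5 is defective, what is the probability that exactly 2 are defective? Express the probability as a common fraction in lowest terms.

25/111

Work in counts. Selections with at least one defective: C(18,5) − C(7,5) = 8568 − 21 = 8547.
Of those, selections where exactly 2 are defective: C(11,2)·C(7,3) = 55·35 = 1925.
Conditional probability = 1925/8547 = 25/111.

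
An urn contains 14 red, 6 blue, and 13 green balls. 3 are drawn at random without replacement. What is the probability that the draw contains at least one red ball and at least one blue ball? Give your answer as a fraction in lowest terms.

There are C(33,3) = 5456 possible draws.
By inclusion-exclusion on the complements, draws missing all red or all blue: C(19,3) + C(27,3) − C(13,3) = 969 + 2925 − 286 = 3608.
So draws with at least one of each: 5456 − 3608 = 1848, probability 1848/5456 = 21/62.

21/62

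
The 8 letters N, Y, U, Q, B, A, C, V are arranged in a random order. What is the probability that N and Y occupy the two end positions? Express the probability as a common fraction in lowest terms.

1/28

There are 8! = 40320 arrangements.
Place N and Y at the ends in 2 ways, arrange the remaining 6 in 6! = 720 ways: 2·720 = 1440.
Probability = 1440/40320 = 1/28.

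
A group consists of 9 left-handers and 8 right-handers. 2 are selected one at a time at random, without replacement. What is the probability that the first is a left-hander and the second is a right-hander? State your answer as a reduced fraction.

9/34

Multiply the conditional probabilities at each draw: 9/17 · 8/16 = 72/272 = 9/34.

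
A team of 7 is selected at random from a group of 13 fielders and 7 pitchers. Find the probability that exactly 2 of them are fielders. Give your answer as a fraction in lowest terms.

273/12920

The sample space is all 7-subsets of the 20: C(20,7) = 77520.
Selections with exactly 2 fielders: choose 2 of the 13 fielders and 5 of the 7 pitchers, C(13,2)·C(7,5) = 78·21 = 1638.
Probability = 1638/77520 = 273/12920.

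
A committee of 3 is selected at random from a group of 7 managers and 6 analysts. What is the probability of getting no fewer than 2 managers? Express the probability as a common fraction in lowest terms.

161/286

Total selections: C(13,3) = 286.
Favorable selections (no fewer than 2 managers): C(7,2)·C(6,1) + C(7,3)·C(6,0) = 126 + 35 = 161.
Probability = 161/286.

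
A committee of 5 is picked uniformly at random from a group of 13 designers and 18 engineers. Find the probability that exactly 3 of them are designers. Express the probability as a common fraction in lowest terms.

There are C(31,5) = 169911 ways to choose 5 from 31.
Selections with exactly 3 designers: choose 3 of the 13 designers and 2 of the 18 engineers, C(13,3)·C(18,2) = 286·153 = 43758.
Probability = 43758/169911 = 4862/18879.

4862/18879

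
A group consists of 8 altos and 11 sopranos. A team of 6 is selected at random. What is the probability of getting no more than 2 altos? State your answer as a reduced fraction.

Total selections: C(19,6) = 27132.
Favorable selections (no more than 2 altos): C(8,0)·C(11,6) + C(8,1)·C(11,5) + C(8,2)·C(11,4) = 462 + 3696 + 9240 = 13398.
Probability = 13398/27132 = 319/646.

319/646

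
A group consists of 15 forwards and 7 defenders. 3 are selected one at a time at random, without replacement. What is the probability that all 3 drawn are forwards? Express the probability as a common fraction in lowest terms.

Multiply the conditional probabilities at each draw: 15/22 · 14/21 · 13/20 = 2730/9240 = 13/44.

13/44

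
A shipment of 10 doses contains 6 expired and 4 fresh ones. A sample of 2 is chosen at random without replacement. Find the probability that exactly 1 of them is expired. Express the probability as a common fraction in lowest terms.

8/15

There are C(10,2) = 45 ways to choose 2 from 10.
Selections with exactly 1 expired: choose 1 of the 6 expired and 1 of the 4 fresh, C(6,1)·C(4,1) = 6·4 = 24.
Probability = 24/45 = 8/15.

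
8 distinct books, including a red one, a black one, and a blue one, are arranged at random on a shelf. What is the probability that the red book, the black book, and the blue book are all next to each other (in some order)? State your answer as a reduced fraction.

There are 8! = 40320 arrangements.
Treat the three as one block: 6! placements × 3! orders within the block = 720·6 = 4320.
Probability = 4320/40320 = 3/28.

3/28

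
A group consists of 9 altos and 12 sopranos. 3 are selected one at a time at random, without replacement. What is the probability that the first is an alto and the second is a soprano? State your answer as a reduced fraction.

Multiply the conditional probabilities at each draw: 9/21 · 12/20 = 108/420 = 9/35.

9/35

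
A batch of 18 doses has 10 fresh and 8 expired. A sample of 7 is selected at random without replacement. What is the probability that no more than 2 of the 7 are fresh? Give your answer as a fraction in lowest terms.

3/34

There are C(18,7) = 31824 ways to choose the 7.
Favorable selections (no more than 2 fresh): C(10,0)·C(8,7) + C(10,1)·C(8,6) + C(10,2)·C(8,5) = 8 + 280 + 2520 = 2808.
Probability = 2808/31824 = 3/34.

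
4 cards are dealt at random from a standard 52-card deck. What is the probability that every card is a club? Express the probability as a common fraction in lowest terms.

There are C(52,4) = 270725 possible 4-card hands.
Hands that are all clubs: C(13,4) = 715.
Probability = 715/270725 = 11/4165.

11/4165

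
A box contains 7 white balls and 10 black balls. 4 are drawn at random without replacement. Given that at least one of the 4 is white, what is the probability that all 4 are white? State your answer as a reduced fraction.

Work in counts. Selections with at least one white: C(17,4) − C(10,4) = 2380 − 210 = 2170.
Of those, selections where all 4 are white: C(7,4) = 35.
Conditional probability = 35/2170 = 1/62.

1/62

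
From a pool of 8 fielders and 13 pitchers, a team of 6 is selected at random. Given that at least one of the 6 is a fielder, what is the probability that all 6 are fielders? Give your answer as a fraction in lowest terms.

7/13137

Work in counts. Selections with at least one fielder: C(21,6) − C(13,6) = 54264 − 1716 = 52548.
Of those, selections where all 6 are fielders: C(8,6) = 28.
Conditional probability = 28/52548 = 7/13137.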